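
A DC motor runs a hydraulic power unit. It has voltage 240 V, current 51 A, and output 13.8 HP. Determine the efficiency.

84.1 %

P_out = 13.8 × 746 = 10295 W
P_in = V·I = 240 × 51 = 12240 W
η = P_out / P_in = 10295 / 12240 = 0.841 = 84.1%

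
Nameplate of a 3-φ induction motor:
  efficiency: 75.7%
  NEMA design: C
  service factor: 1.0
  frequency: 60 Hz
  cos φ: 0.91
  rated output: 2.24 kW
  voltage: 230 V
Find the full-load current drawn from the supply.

8.16 A

P_out = 2.24 kW = 2240 W
P_in = P_out / η = 2240 / 0.757 = 2959 W
I_L = P_in / (√3·V_L·cosφ) = 2959 / (1.732 × 230 × 0.91) = 8.16 A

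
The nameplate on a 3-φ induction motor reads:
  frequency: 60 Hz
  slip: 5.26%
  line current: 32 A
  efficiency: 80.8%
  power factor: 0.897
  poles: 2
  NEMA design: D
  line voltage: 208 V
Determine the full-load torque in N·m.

23.4 N·m

P_in = √3·V·I·cosφ = 1.732 × 208 × 32 × 0.897 = 10341 W
P_out = η·P_in = 0.808 × 10341 = 8356 W
n_s = 120×60/2 = 3600 rpm; n = 3600×(1−0.0526) = 3411 rpm
ω = 2π×3411/60 = 357.2 rad/s
τ = P_out/ω = 8356/357.2 = 23.4 N·m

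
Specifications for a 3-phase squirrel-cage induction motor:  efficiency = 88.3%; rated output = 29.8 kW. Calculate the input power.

33.7 kW

P_out = 29800 W
P_in = P_out/η = 29800/0.883 = 33749 W = 33.7 kW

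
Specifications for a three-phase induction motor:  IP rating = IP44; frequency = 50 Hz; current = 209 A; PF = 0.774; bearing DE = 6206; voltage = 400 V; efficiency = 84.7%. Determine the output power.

94.9 kW

P_in = √3·V·I·cosφ = 1.732 × 400 × 209 × 0.774 = 112071 W
P_out = η·P_in = 0.847 × 112071 = 94924 W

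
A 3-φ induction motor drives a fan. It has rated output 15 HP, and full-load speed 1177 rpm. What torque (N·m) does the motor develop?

90.8 N·m

P_out = 15 × 746 = 11190 W
ω = 2π × 1177/60 = 123.3 rad/s
τ = P_out/ω = 11190/123.3 = 90.8 N·m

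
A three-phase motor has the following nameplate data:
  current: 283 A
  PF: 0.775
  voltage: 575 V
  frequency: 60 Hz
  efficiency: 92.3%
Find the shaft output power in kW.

202 kW

P_in = √3·V·I·cosφ = 1.732 × 575 × 283 × 0.775 = 218426 W
P_out = η·P_in = 0.923 × 218426 = 201607 W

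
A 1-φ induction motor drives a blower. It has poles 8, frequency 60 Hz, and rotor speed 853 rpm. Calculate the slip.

n_s = 120f/p = 120×60/8 = 900 rpm
s = (n_s − n)/n_s = (900 − 853)/900 = 0.0522

5.22 %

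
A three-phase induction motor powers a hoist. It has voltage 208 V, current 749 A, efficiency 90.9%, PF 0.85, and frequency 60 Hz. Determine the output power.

P_in = √3·V·I·cosφ = 1.732 × 208 × 749 × 0.85 = 229357 W
P_out = η·P_in = 0.909 × 229357 = 208486 W

208 kW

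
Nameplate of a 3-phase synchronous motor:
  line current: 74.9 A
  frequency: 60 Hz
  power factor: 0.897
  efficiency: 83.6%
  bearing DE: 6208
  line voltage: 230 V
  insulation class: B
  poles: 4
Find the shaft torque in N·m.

P_in = √3·V·I·cosφ = 1.732 × 230 × 74.9 × 0.897 = 26764 W
P_out = η·P_in = 0.836 × 26764 = 22375 W
n = n_s = 120×60/4 = 1800 rpm (synchronous)
ω = 2π×1800/60 = 188.5 rad/s
τ = P_out/ω = 22375/188.5 = 119 N·m

119 N·m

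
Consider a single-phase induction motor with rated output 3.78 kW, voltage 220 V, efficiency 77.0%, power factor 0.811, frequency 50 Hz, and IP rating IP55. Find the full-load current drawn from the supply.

27.5 A

P_out = 3.78 kW = 3780 W
P_in = P_out / η = 3780 / 0.770 = 4909 W
I = P_in / (V·cosφ) = 4909 / (220 × 0.811) = 27.5 A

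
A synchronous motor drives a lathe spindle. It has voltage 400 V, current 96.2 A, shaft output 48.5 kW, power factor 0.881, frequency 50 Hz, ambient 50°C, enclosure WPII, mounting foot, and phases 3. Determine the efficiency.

82.6 %

P_out = 48.5 kW = 48500 W
P_in = √3·V_L·I_L·cosφ = 1.732 × 400 × 96.2 × 0.881 = 58716 W
η = P_out / P_in = 48500 / 58716 = 0.826 = 82.6%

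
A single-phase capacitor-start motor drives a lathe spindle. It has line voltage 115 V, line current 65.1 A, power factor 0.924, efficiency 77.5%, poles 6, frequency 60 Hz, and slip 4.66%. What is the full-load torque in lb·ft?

33 lb·ft

P_in = V·I·cosφ = 115 × 65.1 × 0.924 = 6918 W
P_out = η·P_in = 0.775 × 6918 = 5361 W
n_s = 120×60/6 = 1200 rpm; n = 1200×(1−0.0466) = 1144 rpm
ω = 2π×1144/60 = 119.8 rad/s
τ = P_out/ω = 5361/119.8 = 44.75 N·m
In lb·ft: 44.75/1.356 = 33 lb·ft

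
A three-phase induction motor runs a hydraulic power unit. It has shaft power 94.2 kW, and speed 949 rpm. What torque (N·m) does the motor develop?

948 N·m

ω = 2π × 949/60 = 99.38 rad/s
τ = P/ω = 94200/99.38 = 948 N·m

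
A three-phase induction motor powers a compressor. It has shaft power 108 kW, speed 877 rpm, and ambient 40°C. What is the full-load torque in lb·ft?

867 lb·ft

ω = 2π × 877/60 = 91.84 rad/s
τ = P/ω = 108000/91.84 = 1176 N·m
In lb·ft: 1176/1.356 = 867 lb·ft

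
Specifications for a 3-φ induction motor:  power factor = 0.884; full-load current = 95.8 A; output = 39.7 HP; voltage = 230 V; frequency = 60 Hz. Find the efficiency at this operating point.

87.8 %

P_out = 39.7 × 746 = 29616 W
P_in = √3·V_L·I_L·cosφ = 1.732 × 230 × 95.8 × 0.884 = 33736 W
η = P_out / P_in = 29616 / 33736 = 0.878 = 87.8%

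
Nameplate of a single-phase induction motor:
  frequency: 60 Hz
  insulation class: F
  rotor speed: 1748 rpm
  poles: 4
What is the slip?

n_s = 120f/p = 120×60/4 = 1800 rpm
s = (n_s − n)/n_s = (1800 − 1748)/1800 = 0.0289

2.9 %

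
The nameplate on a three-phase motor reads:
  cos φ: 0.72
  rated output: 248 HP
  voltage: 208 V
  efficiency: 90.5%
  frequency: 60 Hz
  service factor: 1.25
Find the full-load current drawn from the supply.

P_out = 248 × 746 = 185008 W
P_in = P_out / η = 185008 / 0.905 = 204429 W
I_L = P_in / (√3·V_L·cosφ) = 204429 / (1.732 × 208 × 0.72) = 788 A

788 A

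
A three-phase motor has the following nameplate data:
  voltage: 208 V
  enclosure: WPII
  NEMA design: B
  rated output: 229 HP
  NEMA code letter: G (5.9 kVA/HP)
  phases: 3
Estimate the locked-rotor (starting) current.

S_LR = 5.9 × 229 = 1351.1 kVA
I_LR = S_LR/(√3·V_L) = 1351100/(1.732×208) = 3750 A

3750 A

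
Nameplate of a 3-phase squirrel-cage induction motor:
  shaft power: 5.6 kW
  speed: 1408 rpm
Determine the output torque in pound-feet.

28 lb·ft

ω = 2π × 1408/60 = 147.4 rad/s
τ = P/ω = 5600/147.4 = 37.99 N·m
In lb·ft: 37.99/1.356 = 28 lb·ft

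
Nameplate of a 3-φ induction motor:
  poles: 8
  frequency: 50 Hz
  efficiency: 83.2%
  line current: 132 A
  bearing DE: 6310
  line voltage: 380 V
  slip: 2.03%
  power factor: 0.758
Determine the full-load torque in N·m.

712 N·m

P_in = √3·V·I·cosφ = 1.732 × 380 × 132 × 0.758 = 65853 W
P_out = η·P_in = 0.832 × 65853 = 54790 W
n_s = 120×50/8 = 750 rpm; n = 750×(1−0.0203) = 735 rpm
ω = 2π×735/60 = 76.97 rad/s
τ = P_out/ω = 54790/76.97 = 712 N·m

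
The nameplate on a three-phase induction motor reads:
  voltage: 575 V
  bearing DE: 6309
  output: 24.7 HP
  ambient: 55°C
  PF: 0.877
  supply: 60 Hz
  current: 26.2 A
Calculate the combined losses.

4460 W

P_in = √3·V·I·cosφ = 1.732×575×26.2×0.877 = 22883 W
P_out = 24.7×746 = 18426 W
Losses = P_in − P_out = 22883 − 18426 = 4457 W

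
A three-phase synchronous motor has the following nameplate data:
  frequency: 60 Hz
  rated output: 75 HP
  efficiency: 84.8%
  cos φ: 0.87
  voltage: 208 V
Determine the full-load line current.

P_out = 75 × 746 = 55950 W
P_in = P_out / η = 55950 / 0.848 = 65979 W
I_L = P_in / (√3·V_L·cosφ) = 65979 / (1.732 × 208 × 0.87) = 211 A

211 A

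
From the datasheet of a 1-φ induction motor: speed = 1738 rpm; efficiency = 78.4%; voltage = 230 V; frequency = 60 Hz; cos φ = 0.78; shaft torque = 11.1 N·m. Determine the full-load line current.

14.4 A

ω = 2π×1738/60 = 182 rad/s; P_out = τω = 11.1 × 182 = 2020 W
P_in = P_out / η = 2020 / 0.784 = 2577 W
I = P_in / (V·cosφ) = 2577 / (230 × 0.78) = 14.4 A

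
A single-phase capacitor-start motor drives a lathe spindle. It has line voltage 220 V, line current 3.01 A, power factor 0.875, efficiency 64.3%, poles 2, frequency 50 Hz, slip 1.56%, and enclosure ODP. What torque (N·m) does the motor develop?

P_in = V·I·cosφ = 220 × 3.01 × 0.875 = 579 W
P_out = η·P_in = 0.643 × 579 = 372 W
n_s = 120×50/2 = 3000 rpm; n = 3000×(1−0.0156) = 2953 rpm
ω = 2π×2953/60 = 309.2 rad/s
τ = P_out/ω = 372/309.2 = 1.2 N·m

1.2 N·m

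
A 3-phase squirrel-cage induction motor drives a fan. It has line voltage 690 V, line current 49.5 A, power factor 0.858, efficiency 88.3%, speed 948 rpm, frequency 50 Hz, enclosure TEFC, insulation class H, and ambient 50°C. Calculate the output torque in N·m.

451 N·m

P_in = √3·V·I·cosφ = 1.732 × 690 × 49.5 × 0.858 = 50756 W
P_out = η·P_in = 0.883 × 50756 = 44818 W
n = 948 rpm
ω = 2π×948/60 = 99.27 rad/s
τ = P_out/ω = 44818/99.27 = 451 N·m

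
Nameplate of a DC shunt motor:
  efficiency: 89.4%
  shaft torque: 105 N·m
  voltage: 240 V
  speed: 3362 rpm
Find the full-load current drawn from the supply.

ω = 2π×3362/60 = 352.1 rad/s; P_out = τω = 105 × 352.1 = 36971 W
P_in = P_out / η = 36971 / 0.894 = 41355 W
I = P_in / V = 41355 / 240 = 172 A

172 A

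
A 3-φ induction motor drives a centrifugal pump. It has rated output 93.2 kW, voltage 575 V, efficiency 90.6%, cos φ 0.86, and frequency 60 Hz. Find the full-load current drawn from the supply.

120 A

P_out = 93.2 kW = 93200 W
P_in = P_out / η = 93200 / 0.906 = 102870 W
I_L = P_in / (√3·V_L·cosφ) = 102870 / (1.732 × 575 × 0.86) = 120 A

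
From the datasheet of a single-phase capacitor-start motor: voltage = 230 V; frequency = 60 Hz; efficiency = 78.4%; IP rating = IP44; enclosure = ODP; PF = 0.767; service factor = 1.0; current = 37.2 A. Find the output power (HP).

P_in = V·I·cosφ = 230 × 37.2 × 0.767 = 6562 W
P_out = η·P_in = 0.784 × 6562 = 5145 W
= 5145/746 = 6.9 HP

6.9 HP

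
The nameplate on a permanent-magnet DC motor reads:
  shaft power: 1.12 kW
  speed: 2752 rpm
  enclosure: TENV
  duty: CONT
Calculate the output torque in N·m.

3.89 N·m

ω = 2π × 2752/60 = 288.2 rad/s
τ = P/ω = 1120/288.2 = 3.89 N·m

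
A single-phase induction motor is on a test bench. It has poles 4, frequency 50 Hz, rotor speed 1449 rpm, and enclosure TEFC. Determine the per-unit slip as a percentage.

n_s = 120f/p = 120×50/4 = 1500 rpm
s = (n_s − n)/n_s = (1500 − 1449)/1500 = 0.0340

3.40 %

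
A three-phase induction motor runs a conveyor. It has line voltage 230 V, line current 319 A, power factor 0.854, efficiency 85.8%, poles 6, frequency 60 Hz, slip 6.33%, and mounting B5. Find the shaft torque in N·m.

791 N·m

P_in = √3·V·I·cosφ = 1.732 × 230 × 319 × 0.854 = 108524 W
P_out = η·P_in = 0.858 × 108524 = 93114 W
n_s = 120×60/6 = 1200 rpm; n = 1200×(1−0.0633) = 1124 rpm
ω = 2π×1124/60 = 117.7 rad/s
τ = P_out/ω = 93114/117.7 = 791 N·m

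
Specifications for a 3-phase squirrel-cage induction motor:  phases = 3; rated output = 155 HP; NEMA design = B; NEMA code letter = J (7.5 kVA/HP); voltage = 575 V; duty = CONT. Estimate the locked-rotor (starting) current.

S_LR = 7.5 × 155 = 1162.5 kVA
I_LR = S_LR/(√3·V_L) = 1162500/(1.732×575) = 1170 A

1170 A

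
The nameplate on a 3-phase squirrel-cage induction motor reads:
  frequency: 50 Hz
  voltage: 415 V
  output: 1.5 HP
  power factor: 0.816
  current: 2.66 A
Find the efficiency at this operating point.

P_out = 1.5 × 746 = 1119 W
P_in = √3·V_L·I_L·cosφ = 1.732 × 415 × 2.66 × 0.816 = 1560 W
η = P_out / P_in = 1119 / 1560 = 0.717 = 71.7%

71.7 %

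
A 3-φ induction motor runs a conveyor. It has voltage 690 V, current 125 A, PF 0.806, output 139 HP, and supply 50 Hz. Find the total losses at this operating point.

P_in = √3·V·I·cosφ = 1.732×690×125×0.806 = 120404 W
P_out = 139×746 = 103694 W
Losses = P_in − P_out = 120404 − 103694 = 16710 W

16700 W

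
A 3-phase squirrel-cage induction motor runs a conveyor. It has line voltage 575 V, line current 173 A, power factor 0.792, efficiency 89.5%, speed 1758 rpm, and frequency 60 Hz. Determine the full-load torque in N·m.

P_in = √3·V·I·cosφ = 1.732 × 575 × 173 × 0.792 = 136454 W
P_out = η·P_in = 0.895 × 136454 = 122126 W
n = 1758 rpm
ω = 2π×1758/60 = 184.1 rad/s
τ = P_out/ω = 122126/184.1 = 663 N·m

663 N·m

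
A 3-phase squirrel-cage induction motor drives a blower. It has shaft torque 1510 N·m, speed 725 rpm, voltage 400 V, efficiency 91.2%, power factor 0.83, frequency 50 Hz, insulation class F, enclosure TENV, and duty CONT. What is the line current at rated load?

ω = 2π×725/60 = 75.92 rad/s; P_out = τω = 1510 × 75.92 = 114639 W
P_in = P_out / η = 114639 / 0.912 = 125701 W
I_L = P_in / (√3·V_L·cosφ) = 125701 / (1.732 × 400 × 0.83) = 219 A

219 A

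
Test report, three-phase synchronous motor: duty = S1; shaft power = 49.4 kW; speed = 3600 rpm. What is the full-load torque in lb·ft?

ω = 2π × 3600/60 = 377 rad/s
τ = P/ω = 49400/377 = 131 N·m
In lb·ft: 131/1.356 = 96.6 lb·ft

96.6 lb·ft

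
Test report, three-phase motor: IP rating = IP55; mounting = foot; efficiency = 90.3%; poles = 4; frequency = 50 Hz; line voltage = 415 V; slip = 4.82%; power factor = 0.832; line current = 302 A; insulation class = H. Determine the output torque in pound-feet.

805 lb·ft

P_in = √3·V·I·cosφ = 1.732 × 415 × 302 × 0.832 = 180604 W
P_out = η·P_in = 0.903 × 180604 = 163085 W
n_s = 120×50/4 = 1500 rpm; n = 1500×(1−0.0482) = 1428 rpm
ω = 2π×1428/60 = 149.5 rad/s
τ = P_out/ω = 163085/149.5 = 1091 N·m
In lb·ft: 1091/1.356 = 805 lb·ft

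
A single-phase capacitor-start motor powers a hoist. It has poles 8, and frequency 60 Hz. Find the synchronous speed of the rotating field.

900 rpm

n_s = 120f/p = 120×60/8 = 900 rpm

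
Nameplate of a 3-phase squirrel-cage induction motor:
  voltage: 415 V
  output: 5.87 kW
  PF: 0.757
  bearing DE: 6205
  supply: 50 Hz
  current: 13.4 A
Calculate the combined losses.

1.42 kW

P_in = √3·V·I·cosφ = 1.732×415×13.4×0.757 = 7291 W
P_out = 5870 W
Losses = P_in − P_out = 7291 − 5870 = 1421 W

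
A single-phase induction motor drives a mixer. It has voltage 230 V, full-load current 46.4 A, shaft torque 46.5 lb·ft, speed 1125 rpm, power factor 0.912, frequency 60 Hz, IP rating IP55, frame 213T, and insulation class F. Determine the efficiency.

76.3 %

τ = 46.5 lb·ft × 1.356 = 63.05 N·m
ω = 2π × 1125/60 = 117.8 rad/s; P_out = τω = 63.05 × 117.8 = 7427 W
P_in = V·I·cosφ = 230 × 46.4 × 0.912 = 9733 W
η = P_out / P_in = 7427 / 9733 = 0.763 = 76.3%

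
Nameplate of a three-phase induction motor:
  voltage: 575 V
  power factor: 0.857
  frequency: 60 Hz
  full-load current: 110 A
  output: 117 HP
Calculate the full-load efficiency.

93.0 %

P_out = 117 × 746 = 87282 W
P_in = √3·V_L·I_L·cosφ = 1.732 × 575 × 110 × 0.857 = 93883 W
η = P_out / P_in = 87282 / 93883 = 0.930 = 93.0%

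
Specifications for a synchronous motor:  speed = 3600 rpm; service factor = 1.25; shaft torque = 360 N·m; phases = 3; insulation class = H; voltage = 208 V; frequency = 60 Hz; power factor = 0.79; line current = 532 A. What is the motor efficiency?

ω = 2π × 3600/60 = 377 rad/s; P_out = τω = 360 × 377 = 135720 W
P_in = √3·V_L·I_L·cosφ = 1.732 × 208 × 532 × 0.79 = 151408 W
η = P_out / P_in = 135720 / 151408 = 0.896 = 89.6%

89.6 %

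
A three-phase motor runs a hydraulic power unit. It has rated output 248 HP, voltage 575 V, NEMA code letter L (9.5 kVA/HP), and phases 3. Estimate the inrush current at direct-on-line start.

S_LR = 9.5 × 248 = 2356 kVA
I_LR = S_LR/(√3·V_L) = 2356000/(1.732×575) = 2370 A

2370 A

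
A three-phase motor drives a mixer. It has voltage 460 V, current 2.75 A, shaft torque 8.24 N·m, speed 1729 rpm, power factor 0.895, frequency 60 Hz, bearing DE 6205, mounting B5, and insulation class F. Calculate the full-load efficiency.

76.1 %

ω = 2π × 1729/60 = 181.1 rad/s; P_out = τω = 8.24 × 181.1 = 1492 W
P_in = √3·V_L·I_L·cosφ = 1.732 × 460 × 2.75 × 0.895 = 1961 W
η = P_out / P_in = 1492 / 1961 = 0.761 = 76.1%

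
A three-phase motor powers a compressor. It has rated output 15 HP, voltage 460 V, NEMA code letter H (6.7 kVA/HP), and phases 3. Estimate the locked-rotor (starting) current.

126 A

S_LR = 6.7 × 15 = 100.5 kVA
I_LR = S_LR/(√3·V_L) = 100500/(1.732×460) = 126 A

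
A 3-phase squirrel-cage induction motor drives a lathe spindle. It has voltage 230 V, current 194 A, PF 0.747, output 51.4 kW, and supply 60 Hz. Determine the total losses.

P_in = √3·V·I·cosφ = 1.732×230×194×0.747 = 57730 W
P_out = 51400 W
Losses = P_in − P_out = 57730 − 51400 = 6330 W

6.33 kW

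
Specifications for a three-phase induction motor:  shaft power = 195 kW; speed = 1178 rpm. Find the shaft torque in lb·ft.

ω = 2π × 1178/60 = 123.4 rad/s
τ = P/ω = 195000/123.4 = 1580 N·m
In lb·ft: 1580/1.356 = 1170 lb·ft

1170 lb·ft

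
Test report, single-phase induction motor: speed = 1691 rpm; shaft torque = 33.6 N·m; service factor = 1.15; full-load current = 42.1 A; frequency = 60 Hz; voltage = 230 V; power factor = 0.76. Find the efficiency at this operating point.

ω = 2π × 1691/60 = 177.1 rad/s; P_out = τω = 33.6 × 177.1 = 5951 W
P_in = V·I·cosφ = 230 × 42.1 × 0.76 = 7359 W
η = P_out / P_in = 5951 / 7359 = 0.809 = 80.9%

80.9 %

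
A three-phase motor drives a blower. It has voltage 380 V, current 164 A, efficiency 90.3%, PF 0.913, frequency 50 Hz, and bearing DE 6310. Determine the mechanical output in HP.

119 HP

P_in = √3·V·I·cosφ = 1.732 × 380 × 164 × 0.913 = 98548 W
P_out = η·P_in = 0.903 × 98548 = 88989 W
= 88989/746 = 119 HP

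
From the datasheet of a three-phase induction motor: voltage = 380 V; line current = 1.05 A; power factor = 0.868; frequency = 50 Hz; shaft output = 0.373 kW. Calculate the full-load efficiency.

62.2 %

P_out = 0.373 kW = 373 W
P_in = √3·V_L·I_L·cosφ = 1.732 × 380 × 1.05 × 0.868 = 600 W
η = P_out / P_in = 373 / 600 = 0.622 = 62.2%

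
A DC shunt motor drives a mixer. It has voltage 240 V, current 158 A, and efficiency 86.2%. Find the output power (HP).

43.8 HP

P_in = V·I = 240 × 158 = 37920 W
P_out = η·P_in = 0.862 × 37920 = 32687 W
= 32687/746 = 43.8 HP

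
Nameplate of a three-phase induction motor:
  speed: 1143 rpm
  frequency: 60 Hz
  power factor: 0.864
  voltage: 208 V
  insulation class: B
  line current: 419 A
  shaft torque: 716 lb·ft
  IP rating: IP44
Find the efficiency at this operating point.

τ = 716 lb·ft × 1.356 = 970.9 N·m
ω = 2π × 1143/60 = 119.7 rad/s; P_out = τω = 970.9 × 119.7 = 116217 W
P_in = √3·V_L·I_L·cosφ = 1.732 × 208 × 419 × 0.864 = 130418 W
η = P_out / P_in = 116217 / 130418 = 0.891 = 89.1%

89.1 %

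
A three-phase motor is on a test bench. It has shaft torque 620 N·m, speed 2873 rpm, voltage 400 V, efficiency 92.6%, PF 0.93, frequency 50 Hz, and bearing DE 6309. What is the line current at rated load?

ω = 2π×2873/60 = 300.9 rad/s; P_out = τω = 620 × 300.9 = 186558 W
P_in = P_out / η = 186558 / 0.926 = 201467 W
I_L = P_in / (√3·V_L·cosφ) = 201467 / (1.732 × 400 × 0.93) = 313 A

313 A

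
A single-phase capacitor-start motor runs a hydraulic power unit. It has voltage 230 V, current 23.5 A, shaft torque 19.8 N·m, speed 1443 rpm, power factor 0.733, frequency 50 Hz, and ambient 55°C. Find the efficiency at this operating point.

75.5 %

ω = 2π × 1443/60 = 151.1 rad/s; P_out = τω = 19.8 × 151.1 = 2992 W
P_in = V·I·cosφ = 230 × 23.5 × 0.733 = 3962 W
η = P_out / P_in = 2992 / 3962 = 0.755 = 75.5%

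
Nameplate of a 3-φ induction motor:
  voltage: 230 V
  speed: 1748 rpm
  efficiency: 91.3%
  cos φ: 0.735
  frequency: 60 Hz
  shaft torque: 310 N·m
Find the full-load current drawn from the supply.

ω = 2π×1748/60 = 183.1 rad/s; P_out = τω = 310 × 183.1 = 56761 W
P_in = P_out / η = 56761 / 0.913 = 62170 W
I_L = P_in / (√3·V_L·cosφ) = 62170 / (1.732 × 230 × 0.735) = 212 A

212 A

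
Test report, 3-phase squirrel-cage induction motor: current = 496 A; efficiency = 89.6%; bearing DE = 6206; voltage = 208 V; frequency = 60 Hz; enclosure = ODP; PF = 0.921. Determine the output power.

P_in = √3·V·I·cosφ = 1.732 × 208 × 496 × 0.921 = 164571 W
P_out = η·P_in = 0.896 × 164571 = 147456 W

147 kW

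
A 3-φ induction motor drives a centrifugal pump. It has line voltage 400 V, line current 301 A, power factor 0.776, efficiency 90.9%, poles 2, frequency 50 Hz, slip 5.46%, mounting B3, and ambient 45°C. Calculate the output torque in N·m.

P_in = √3·V·I·cosφ = 1.732 × 400 × 301 × 0.776 = 161821 W
P_out = η·P_in = 0.909 × 161821 = 147095 W
n_s = 120×50/2 = 3000 rpm; n = 3000×(1−0.0546) = 2836 rpm
ω = 2π×2836/60 = 297 rad/s
τ = P_out/ω = 147095/297 = 495 N·m

495 N·m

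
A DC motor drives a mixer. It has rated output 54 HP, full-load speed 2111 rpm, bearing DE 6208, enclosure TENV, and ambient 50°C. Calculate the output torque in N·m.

P_out = 54 × 746 = 40284 W
ω = 2π × 2111/60 = 221.1 rad/s
τ = P_out/ω = 40284/221.1 = 182 N·m

182 N·m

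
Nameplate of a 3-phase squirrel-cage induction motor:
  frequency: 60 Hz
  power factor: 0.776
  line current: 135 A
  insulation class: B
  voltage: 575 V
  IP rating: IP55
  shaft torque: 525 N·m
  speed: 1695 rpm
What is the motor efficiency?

ω = 2π × 1695/60 = 177.5 rad/s; P_out = τω = 525 × 177.5 = 93188 W
P_in = √3·V_L·I_L·cosφ = 1.732 × 575 × 135 × 0.776 = 104330 W
η = P_out / P_in = 93188 / 104330 = 0.893 = 89.3%

89.3 %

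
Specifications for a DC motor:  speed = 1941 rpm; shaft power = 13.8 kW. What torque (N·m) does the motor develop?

ω = 2π × 1941/60 = 203.3 rad/s
τ = P/ω = 13800/203.3 = 67.9 N·m

67.9 N·m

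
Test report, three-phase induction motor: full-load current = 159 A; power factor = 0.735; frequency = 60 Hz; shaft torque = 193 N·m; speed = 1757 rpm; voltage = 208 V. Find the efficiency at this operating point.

ω = 2π × 1757/60 = 184 rad/s; P_out = τω = 193 × 184 = 35512 W
P_in = √3·V_L·I_L·cosφ = 1.732 × 208 × 159 × 0.735 = 42101 W
η = P_out / P_in = 35512 / 42101 = 0.843 = 84.3%

84.3 %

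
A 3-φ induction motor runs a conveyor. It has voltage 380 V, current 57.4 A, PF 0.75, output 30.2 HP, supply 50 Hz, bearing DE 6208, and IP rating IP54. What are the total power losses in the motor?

P_in = √3·V·I·cosφ = 1.732×380×57.4×0.75 = 28334 W
P_out = 30.2×746 = 22529 W
Losses = P_in − P_out = 28334 − 22529 = 5805 W

5.81 kW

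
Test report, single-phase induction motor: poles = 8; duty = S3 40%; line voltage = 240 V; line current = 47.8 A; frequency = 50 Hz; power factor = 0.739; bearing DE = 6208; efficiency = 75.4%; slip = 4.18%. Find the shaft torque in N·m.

P_in = V·I·cosφ = 240 × 47.8 × 0.739 = 8478 W
P_out = η·P_in = 0.754 × 8478 = 6392 W
n_s = 120×50/8 = 750 rpm; n = 750×(1−0.0418) = 719 rpm
ω = 2π×719/60 = 75.29 rad/s
τ = P_out/ω = 6392/75.29 = 84.9 N·m

84.9 N·m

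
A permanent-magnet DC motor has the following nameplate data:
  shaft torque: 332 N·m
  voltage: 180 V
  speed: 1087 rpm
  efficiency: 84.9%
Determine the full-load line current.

ω = 2π×1087/60 = 113.8 rad/s; P_out = τω = 332 × 113.8 = 37782 W
P_in = P_out / η = 37782 / 0.849 = 44502 W
I = P_in / V = 44502 / 180 = 247 A

247 A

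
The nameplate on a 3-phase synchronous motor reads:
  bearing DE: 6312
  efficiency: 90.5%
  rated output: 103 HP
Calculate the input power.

P_out = 103 × 746 = 76838 W
P_in = P_out/η = 76838/0.905 = 84904 W = 84.9 kW

84.9 kW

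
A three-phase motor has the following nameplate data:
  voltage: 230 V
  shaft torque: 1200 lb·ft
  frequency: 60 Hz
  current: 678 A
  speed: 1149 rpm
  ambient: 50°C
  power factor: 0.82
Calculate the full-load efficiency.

88.4 %

τ = 1200 lb·ft × 1.356 = 1627 N·m
ω = 2π × 1149/60 = 120.3 rad/s; P_out = τω = 1627 × 120.3 = 195728 W
P_in = √3·V_L·I_L·cosφ = 1.732 × 230 × 678 × 0.82 = 221472 W
η = P_out / P_in = 195728 / 221472 = 0.884 = 88.4%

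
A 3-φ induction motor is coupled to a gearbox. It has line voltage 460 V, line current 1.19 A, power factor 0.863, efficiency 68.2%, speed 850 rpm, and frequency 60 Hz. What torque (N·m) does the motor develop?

P_in = √3·V·I·cosφ = 1.732 × 460 × 1.19 × 0.863 = 818 W
P_out = η·P_in = 0.682 × 818 = 558 W
n = 850 rpm
ω = 2π×850/60 = 89.01 rad/s
τ = P_out/ω = 558/89.01 = 6.27 N·m

6.27 N·m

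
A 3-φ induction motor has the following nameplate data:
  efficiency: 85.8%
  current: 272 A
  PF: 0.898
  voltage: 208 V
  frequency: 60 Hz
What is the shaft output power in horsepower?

101 HP

P_in = √3·V·I·cosφ = 1.732 × 208 × 272 × 0.898 = 87995 W
P_out = η·P_in = 0.858 × 87995 = 75500 W
= 75500/746 = 101 HP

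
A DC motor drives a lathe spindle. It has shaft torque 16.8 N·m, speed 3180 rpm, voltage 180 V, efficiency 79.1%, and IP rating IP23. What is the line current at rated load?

39.3 A

ω = 2π×3180/60 = 333 rad/s; P_out = τω = 16.8 × 333 = 5594 W
P_in = P_out / η = 5594 / 0.791 = 7072 W
I = P_in / V = 7072 / 180 = 39.3 A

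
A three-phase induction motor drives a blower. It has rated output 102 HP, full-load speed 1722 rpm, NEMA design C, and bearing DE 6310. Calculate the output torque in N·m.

422 N·m

P_out = 102 × 746 = 76092 W
ω = 2π × 1722/60 = 180.3 rad/s
τ = P_out/ω = 76092/180.3 = 422 N·m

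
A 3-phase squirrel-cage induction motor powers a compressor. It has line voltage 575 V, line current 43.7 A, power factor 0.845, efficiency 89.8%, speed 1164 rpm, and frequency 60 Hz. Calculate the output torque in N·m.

271 N·m

P_in = √3·V·I·cosφ = 1.732 × 575 × 43.7 × 0.845 = 36775 W
P_out = η·P_in = 0.898 × 36775 = 33024 W
n = 1164 rpm
ω = 2π×1164/60 = 121.9 rad/s
τ = P_out/ω = 33024/121.9 = 271 N·m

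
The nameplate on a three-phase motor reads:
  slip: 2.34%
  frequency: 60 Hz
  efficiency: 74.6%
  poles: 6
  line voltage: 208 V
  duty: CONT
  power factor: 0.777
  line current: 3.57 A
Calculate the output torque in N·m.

P_in = √3·V·I·cosφ = 1.732 × 208 × 3.57 × 0.777 = 999 W
P_out = η·P_in = 0.746 × 999 = 745 W
n_s = 120×60/6 = 1200 rpm; n = 1200×(1−0.0234) = 1172 rpm
ω = 2π×1172/60 = 122.7 rad/s
τ = P_out/ω = 745/122.7 = 6.07 N·m

6.07 N·m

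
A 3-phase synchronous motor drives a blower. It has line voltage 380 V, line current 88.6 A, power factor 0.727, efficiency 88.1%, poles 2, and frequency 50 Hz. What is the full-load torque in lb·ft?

P_in = √3·V·I·cosφ = 1.732 × 380 × 88.6 × 0.727 = 42394 W
P_out = η·P_in = 0.881 × 42394 = 37349 W
n = n_s = 120×50/2 = 3000 rpm (synchronous)
ω = 2π×3000/60 = 314.2 rad/s
τ = P_out/ω = 37349/314.2 = 118.9 N·m
In lb·ft: 118.9/1.356 = 87.7 lb·ft

87.7 lb·ft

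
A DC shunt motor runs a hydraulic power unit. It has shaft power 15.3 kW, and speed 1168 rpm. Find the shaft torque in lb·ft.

92.3 lb·ft

ω = 2π × 1168/60 = 122.3 rad/s
τ = P/ω = 15300/122.3 = 125.1 N·m
In lb·ft: 125.1/1.356 = 92.3 lb·ft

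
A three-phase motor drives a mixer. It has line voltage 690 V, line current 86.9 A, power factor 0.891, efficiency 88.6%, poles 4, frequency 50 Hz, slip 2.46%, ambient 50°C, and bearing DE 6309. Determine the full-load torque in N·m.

P_in = √3·V·I·cosφ = 1.732 × 690 × 86.9 × 0.891 = 92533 W
P_out = η·P_in = 0.886 × 92533 = 81984 W
n_s = 120×50/4 = 1500 rpm; n = 1500×(1−0.0246) = 1463 rpm
ω = 2π×1463/60 = 153.2 rad/s
τ = P_out/ω = 81984/153.2 = 535 N·m

535 N·m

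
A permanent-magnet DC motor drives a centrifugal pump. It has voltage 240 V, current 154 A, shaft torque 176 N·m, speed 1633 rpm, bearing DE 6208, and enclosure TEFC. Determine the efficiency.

81.4 %

ω = 2π × 1633/60 = 171 rad/s; P_out = τω = 176 × 171 = 30096 W
P_in = V·I = 240 × 154 = 36960 W
η = P_out / P_in = 30096 / 36960 = 0.814 = 81.4%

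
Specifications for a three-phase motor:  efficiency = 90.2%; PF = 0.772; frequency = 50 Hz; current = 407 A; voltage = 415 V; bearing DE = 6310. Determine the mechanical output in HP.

273 HP

P_in = √3·V·I·cosφ = 1.732 × 415 × 407 × 0.772 = 225844 W
P_out = η·P_in = 0.902 × 225844 = 203711 W
= 203711/746 = 273 HP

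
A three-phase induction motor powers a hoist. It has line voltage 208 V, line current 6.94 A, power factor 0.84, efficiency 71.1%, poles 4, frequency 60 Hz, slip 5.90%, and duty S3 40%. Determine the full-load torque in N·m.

8.42 N·m

P_in = √3·V·I·cosφ = 1.732 × 208 × 6.94 × 0.84 = 2100 W
P_out = η·P_in = 0.711 × 2100 = 1493 W
n_s = 120×60/4 = 1800 rpm; n = 1800×(1−0.059) = 1694 rpm
ω = 2π×1694/60 = 177.4 rad/s
τ = P_out/ω = 1493/177.4 = 8.42 N·m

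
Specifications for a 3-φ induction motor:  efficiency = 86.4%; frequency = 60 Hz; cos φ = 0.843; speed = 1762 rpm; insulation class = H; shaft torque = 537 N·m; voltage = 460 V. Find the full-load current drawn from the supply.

171 A

ω = 2π×1762/60 = 184.5 rad/s; P_out = τω = 537 × 184.5 = 99077 W
P_in = P_out / η = 99077 / 0.864 = 114672 W
I_L = P_in / (√3·V_L·cosφ) = 114672 / (1.732 × 460 × 0.843) = 171 A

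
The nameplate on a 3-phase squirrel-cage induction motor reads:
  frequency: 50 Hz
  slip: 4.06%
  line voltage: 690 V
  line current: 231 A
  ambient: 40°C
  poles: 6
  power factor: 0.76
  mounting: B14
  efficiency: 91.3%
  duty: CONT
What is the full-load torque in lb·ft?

P_in = √3·V·I·cosφ = 1.732 × 690 × 231 × 0.76 = 209808 W
P_out = η·P_in = 0.913 × 209808 = 191555 W
n_s = 120×50/6 = 1000 rpm; n = 1000×(1−0.0406) = 959 rpm
ω = 2π×959/60 = 100.4 rad/s
τ = P_out/ω = 191555/100.4 = 1908 N·m
In lb·ft: 1908/1.356 = 1410 lb·ft

1410 lb·ft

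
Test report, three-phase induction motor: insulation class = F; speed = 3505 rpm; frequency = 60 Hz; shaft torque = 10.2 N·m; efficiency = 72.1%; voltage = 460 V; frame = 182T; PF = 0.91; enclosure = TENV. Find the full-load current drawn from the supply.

7.16 A

ω = 2π×3505/60 = 367 rad/s; P_out = τω = 10.2 × 367 = 3743 W
P_in = P_out / η = 3743 / 0.721 = 5191 W
I_L = P_in / (√3·V_L·cosφ) = 5191 / (1.732 × 460 × 0.91) = 7.16 A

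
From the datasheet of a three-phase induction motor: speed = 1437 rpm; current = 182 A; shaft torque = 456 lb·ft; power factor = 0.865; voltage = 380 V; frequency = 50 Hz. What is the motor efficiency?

89.8 %

τ = 456 lb·ft × 1.356 = 618.3 N·m
ω = 2π × 1437/60 = 150.5 rad/s; P_out = τω = 618.3 × 150.5 = 93054 W
P_in = √3·V_L·I_L·cosφ = 1.732 × 380 × 182 × 0.865 = 103614 W
η = P_out / P_in = 93054 / 103614 = 0.898 = 89.8%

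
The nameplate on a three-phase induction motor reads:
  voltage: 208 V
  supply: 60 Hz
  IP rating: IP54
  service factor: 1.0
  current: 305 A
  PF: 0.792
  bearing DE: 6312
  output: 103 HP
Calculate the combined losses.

10.2 kW

P_in = √3·V·I·cosφ = 1.732×208×305×0.792 = 87023 W
P_out = 103×746 = 76838 W
Losses = P_in − P_out = 87023 − 76838 = 10185 W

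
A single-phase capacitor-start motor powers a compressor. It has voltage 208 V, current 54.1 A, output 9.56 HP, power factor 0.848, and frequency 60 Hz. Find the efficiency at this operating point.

P_out = 9.56 × 746 = 7132 W
P_in = V·I·cosφ = 208 × 54.1 × 0.848 = 9542 W
η = P_out / P_in = 7132 / 9542 = 0.747 = 74.7%

74.7 %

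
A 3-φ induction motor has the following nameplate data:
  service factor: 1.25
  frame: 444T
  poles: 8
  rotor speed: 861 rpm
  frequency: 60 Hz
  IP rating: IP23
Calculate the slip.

4.3 %

n_s = 120f/p = 120×60/8 = 900 rpm
s = (n_s − n)/n_s = (900 − 861)/900 = 0.0433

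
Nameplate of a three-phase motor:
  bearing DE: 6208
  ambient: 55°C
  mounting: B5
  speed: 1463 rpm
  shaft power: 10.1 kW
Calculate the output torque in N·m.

65.9 N·m

ω = 2π × 1463/60 = 153.2 rad/s
τ = P/ω = 10100/153.2 = 65.9 N·m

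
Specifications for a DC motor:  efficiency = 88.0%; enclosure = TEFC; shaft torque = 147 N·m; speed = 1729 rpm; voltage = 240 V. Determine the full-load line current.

126 A

ω = 2π×1729/60 = 181.1 rad/s; P_out = τω = 147 × 181.1 = 26622 W
P_in = P_out / η = 26622 / 0.880 = 30252 W
I = P_in / V = 30252 / 240 = 126 A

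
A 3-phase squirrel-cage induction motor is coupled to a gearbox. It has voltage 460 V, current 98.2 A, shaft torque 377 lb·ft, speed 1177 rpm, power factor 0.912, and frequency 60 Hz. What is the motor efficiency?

τ = 377 lb·ft × 1.356 = 511.2 N·m
ω = 2π × 1177/60 = 123.3 rad/s; P_out = τω = 511.2 × 123.3 = 63031 W
P_in = √3·V_L·I_L·cosφ = 1.732 × 460 × 98.2 × 0.912 = 71353 W
η = P_out / P_in = 63031 / 71353 = 0.883 = 88.3%

88.3 %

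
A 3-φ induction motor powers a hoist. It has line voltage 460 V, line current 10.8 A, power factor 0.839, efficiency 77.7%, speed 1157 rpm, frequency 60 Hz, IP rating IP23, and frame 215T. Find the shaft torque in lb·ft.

34.1 lb·ft

P_in = √3·V·I·cosφ = 1.732 × 460 × 10.8 × 0.839 = 7219 W
P_out = η·P_in = 0.777 × 7219 = 5609 W
n = 1157 rpm
ω = 2π×1157/60 = 121.2 rad/s
τ = P_out/ω = 5609/121.2 = 46.28 N·m
In lb·ft: 46.28/1.356 = 34.1 lb·ft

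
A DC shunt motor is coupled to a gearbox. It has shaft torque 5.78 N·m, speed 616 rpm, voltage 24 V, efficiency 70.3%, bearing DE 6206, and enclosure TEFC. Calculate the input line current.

22.1 A

ω = 2π×616/60 = 64.51 rad/s; P_out = τω = 5.78 × 64.51 = 373 W
P_in = P_out / η = 373 / 0.703 = 531 W
I = P_in / V = 531 / 24 = 22.1 A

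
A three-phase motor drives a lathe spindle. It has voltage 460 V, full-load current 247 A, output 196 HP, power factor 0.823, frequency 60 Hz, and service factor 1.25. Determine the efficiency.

P_out = 196 × 746 = 146216 W
P_in = √3·V_L·I_L·cosφ = 1.732 × 460 × 247 × 0.823 = 161958 W
η = P_out / P_in = 146216 / 161958 = 0.903 = 90.3%

90.3 %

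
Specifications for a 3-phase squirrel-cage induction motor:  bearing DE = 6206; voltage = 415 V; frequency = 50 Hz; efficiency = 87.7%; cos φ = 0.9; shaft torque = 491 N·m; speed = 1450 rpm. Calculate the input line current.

ω = 2π×1450/60 = 151.8 rad/s; P_out = τω = 491 × 151.8 = 74534 W
P_in = P_out / η = 74534 / 0.877 = 84987 W
I_L = P_in / (√3·V_L·cosφ) = 84987 / (1.732 × 415 × 0.9) = 131 A

131 A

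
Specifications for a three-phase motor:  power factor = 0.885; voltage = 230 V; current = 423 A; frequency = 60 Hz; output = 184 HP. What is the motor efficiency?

92.0 %

P_out = 184 × 746 = 137264 W
P_in = √3·V_L·I_L·cosφ = 1.732 × 230 × 423 × 0.885 = 149128 W
η = P_out / P_in = 137264 / 149128 = 0.920 = 92.0%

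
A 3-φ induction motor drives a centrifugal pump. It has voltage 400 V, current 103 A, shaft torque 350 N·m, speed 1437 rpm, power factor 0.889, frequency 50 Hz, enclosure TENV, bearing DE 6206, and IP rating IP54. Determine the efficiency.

83.0 %

ω = 2π × 1437/60 = 150.5 rad/s; P_out = τω = 350 × 150.5 = 52675 W
P_in = √3·V_L·I_L·cosφ = 1.732 × 400 × 103 × 0.889 = 63438 W
η = P_out / P_in = 52675 / 63438 = 0.830 = 83.0%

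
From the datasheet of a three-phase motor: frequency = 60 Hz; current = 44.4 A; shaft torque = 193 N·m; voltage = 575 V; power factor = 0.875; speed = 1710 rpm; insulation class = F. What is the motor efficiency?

89.3 %

ω = 2π × 1710/60 = 179.1 rad/s; P_out = τω = 193 × 179.1 = 34566 W
P_in = √3·V_L·I_L·cosφ = 1.732 × 575 × 44.4 × 0.875 = 38691 W
η = P_out / P_in = 34566 / 38691 = 0.893 = 89.3%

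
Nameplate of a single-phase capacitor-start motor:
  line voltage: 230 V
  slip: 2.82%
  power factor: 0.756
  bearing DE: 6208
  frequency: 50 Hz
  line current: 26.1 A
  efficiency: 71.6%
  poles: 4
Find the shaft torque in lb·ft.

P_in = V·I·cosφ = 230 × 26.1 × 0.756 = 4538 W
P_out = η·P_in = 0.716 × 4538 = 3249 W
n_s = 120×50/4 = 1500 rpm; n = 1500×(1−0.0282) = 1458 rpm
ω = 2π×1458/60 = 152.7 rad/s
τ = P_out/ω = 3249/152.7 = 21.28 N·m
In lb·ft: 21.28/1.356 = 15.7 lb·ft

15.7 lb·ft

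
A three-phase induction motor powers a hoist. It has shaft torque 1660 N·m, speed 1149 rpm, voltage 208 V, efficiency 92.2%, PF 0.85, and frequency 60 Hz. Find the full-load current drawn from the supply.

707 A

ω = 2π×1149/60 = 120.3 rad/s; P_out = τω = 1660 × 120.3 = 199698 W
P_in = P_out / η = 199698 / 0.922 = 216592 W
I_L = P_in / (√3·V_L·cosφ) = 216592 / (1.732 × 208 × 0.85) = 707 A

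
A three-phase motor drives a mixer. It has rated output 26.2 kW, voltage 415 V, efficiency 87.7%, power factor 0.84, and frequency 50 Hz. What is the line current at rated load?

P_out = 26.2 kW = 26200 W
P_in = P_out / η = 26200 / 0.877 = 29875 W
I_L = P_in / (√3·V_L·cosφ) = 29875 / (1.732 × 415 × 0.84) = 49.5 A

49.5 A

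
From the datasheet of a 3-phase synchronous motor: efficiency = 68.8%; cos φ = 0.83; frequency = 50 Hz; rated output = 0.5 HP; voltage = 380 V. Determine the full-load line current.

P_out = 0.5 × 746 = 373 W
P_in = P_out / η = 373 / 0.688 = 542 W
I_L = P_in / (√3·V_L·cosφ) = 542 / (1.732 × 380 × 0.83) = 0.992 A

0.992 A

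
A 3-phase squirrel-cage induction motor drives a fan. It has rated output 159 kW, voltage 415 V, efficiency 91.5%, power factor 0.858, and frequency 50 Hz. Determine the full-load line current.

282 A

P_out = 159 kW = 159000 W
P_in = P_out / η = 159000 / 0.915 = 173770 W
I_L = P_in / (√3·V_L·cosφ) = 173770 / (1.732 × 415 × 0.858) = 282 A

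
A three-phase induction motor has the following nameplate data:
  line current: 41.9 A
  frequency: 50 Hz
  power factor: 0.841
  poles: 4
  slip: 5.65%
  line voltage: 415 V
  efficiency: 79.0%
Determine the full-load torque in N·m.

135 N·m

P_in = √3·V·I·cosφ = 1.732 × 415 × 41.9 × 0.841 = 25328 W
P_out = η·P_in = 0.79 × 25328 = 20009 W
n_s = 120×50/4 = 1500 rpm; n = 1500×(1−0.0565) = 1415 rpm
ω = 2π×1415/60 = 148.2 rad/s
τ = P_out/ω = 20009/148.2 = 135 N·m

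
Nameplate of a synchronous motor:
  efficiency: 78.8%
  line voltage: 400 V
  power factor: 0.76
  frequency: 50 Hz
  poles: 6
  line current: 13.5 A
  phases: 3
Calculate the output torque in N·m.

P_in = √3·V·I·cosφ = 1.732 × 400 × 13.5 × 0.76 = 7108 W
P_out = η·P_in = 0.788 × 7108 = 5601 W
n = n_s = 120×50/6 = 1000 rpm (synchronous)
ω = 2π×1000/60 = 104.7 rad/s
τ = P_out/ω = 5601/104.7 = 53.5 N·m

53.5 N·m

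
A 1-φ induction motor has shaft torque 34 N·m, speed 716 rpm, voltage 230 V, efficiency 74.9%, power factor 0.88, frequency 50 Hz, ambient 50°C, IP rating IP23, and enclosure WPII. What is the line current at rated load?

16.8 A

ω = 2π×716/60 = 74.98 rad/s; P_out = τω = 34 × 74.98 = 2549 W
P_in = P_out / η = 2549 / 0.749 = 3403 W
I = P_in / (V·cosφ) = 3403 / (230 × 0.88) = 16.8 A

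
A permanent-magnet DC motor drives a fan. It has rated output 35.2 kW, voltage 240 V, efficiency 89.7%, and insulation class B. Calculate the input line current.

P_out = 35.2 kW = 35200 W
P_in = P_out / η = 35200 / 0.897 = 39242 W
I = P_in / V = 39242 / 240 = 164 A

164 A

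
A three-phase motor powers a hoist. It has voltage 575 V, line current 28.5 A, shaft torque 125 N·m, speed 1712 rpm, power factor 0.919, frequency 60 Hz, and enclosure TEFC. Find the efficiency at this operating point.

85.9 %

ω = 2π × 1712/60 = 179.3 rad/s; P_out = τω = 125 × 179.3 = 22413 W
P_in = √3·V_L·I_L·cosφ = 1.732 × 575 × 28.5 × 0.919 = 26084 W
η = P_out / P_in = 22413 / 26084 = 0.859 = 85.9%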